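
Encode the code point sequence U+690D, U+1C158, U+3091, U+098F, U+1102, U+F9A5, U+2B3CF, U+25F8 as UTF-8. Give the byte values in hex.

U+690D: 3-byte form → E6 A4 8D.
U+1C158: 4-byte form → F0 9C 85 98.
U+3091: 3-byte form → E3 82 91.
U+098F: 3-byte form → E0 A6 8F.
U+1102: 3-byte form → E1 84 82.
U+F9A5: 3-byte form → EF A6 A5.
U+2B3CF: 4-byte form → F0 AB 8F 8F.
U+25F8: 3-byte form → E2 97 B8.
Concatenated (26 bytes): E6 A4 8D F0 9C 85 98 E3 82 91 E0 A6 8F E1 84 82 EF A6 A5 F0 AB 8F 8F E2 97 B8.

E6 A4 8D F0 9C 85 98 E3 82 91 E0 A6 8F E1 84 82 EF A6 A5 F0 AB 8F 8F E2 97 B8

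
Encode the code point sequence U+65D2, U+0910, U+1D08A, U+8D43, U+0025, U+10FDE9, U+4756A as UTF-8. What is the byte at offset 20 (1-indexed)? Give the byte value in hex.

1-indexed offset 20 is 0-indexed offset 19.
U+65D2 → 3-byte form E6 97 92 at offsets 0–2.
U+0910 → 3-byte form E0 A4 90 at offsets 3–5.
U+1D08A → 4-byte form F0 9D 82 8A at offsets 6–9.
U+8D43 → 3-byte form E8 B5 83 at offsets 10–12.
U+0025 → 1-byte form 25 at offsets 13–13.
U+10FDE9 → 4-byte form F4 8F B7 A9 at offsets 14–17.
U+4756A → 4-byte form F1 87 95 AA at offsets 18–21.
Offset 19 falls in char 7's range; it's byte 2 of F1 87 95 AA = 0x87.

0x87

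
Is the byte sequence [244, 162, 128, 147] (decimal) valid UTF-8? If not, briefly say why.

invalid (encodes a value above U+10FFFF)

Leading byte 0xF4 = 11110100 → 4-byte form.
Payload = 0x122013, which exceeds U+10FFFF, the maximum Unicode code point. (Leading bytes F5–FF, or F4 followed by ≥ 0x90, are invalid.)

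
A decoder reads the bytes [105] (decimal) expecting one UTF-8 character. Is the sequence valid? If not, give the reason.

Leading byte 0x69 = 01101001 → 1-byte form.

valid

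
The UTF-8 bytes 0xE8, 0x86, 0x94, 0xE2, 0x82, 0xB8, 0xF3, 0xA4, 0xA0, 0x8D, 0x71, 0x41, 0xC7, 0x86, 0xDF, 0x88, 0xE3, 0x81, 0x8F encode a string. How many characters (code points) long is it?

8

Byte at offset 0: 0xE8 = 11101000 → 3-byte char (#1). Advance 3.
Byte at offset 3: 0xE2 = 11100010 → 3-byte char (#2). Advance 3.
Byte at offset 6: 0xF3 = 11110011 → 4-byte char (#3). Advance 4.
Byte at offset 10: 0x71 = 01110001 → 1-byte char (#4). Advance 1.
Byte at offset 11: 0x41 = 01000001 → 1-byte char (#5). Advance 1.
Byte at offset 12: 0xC7 = 11000111 → 2-byte char (#6). Advance 2.
Byte at offset 14: 0xDF = 11011111 → 2-byte char (#7). Advance 2.
Byte at offset 16: 0xE3 = 11100011 → 3-byte char (#8). Advance 3.
Reached end at offset 19 after 8 code points.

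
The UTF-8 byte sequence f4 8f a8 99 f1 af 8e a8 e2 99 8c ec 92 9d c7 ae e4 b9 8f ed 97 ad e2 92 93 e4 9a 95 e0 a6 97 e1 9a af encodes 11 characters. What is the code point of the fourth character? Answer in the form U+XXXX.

U+C49D

Offset 0: leading byte 0xF4 = 11110100 → 4-byte char #1 = F4 8F A8 99.
Offset 4: leading byte 0xF1 = 11110001 → 4-byte char #2 = F1 AF 8E A8.
Offset 8: leading byte 0xE2 = 11100010 → 3-byte char #3 = E2 99 8C.
Offset 11: leading byte 0xEC = 11101100 → 3-byte char #4 = EC 92 9D.
Leading byte 0xEC = 11101100 matches 1110xxxx → 3-byte sequence.
Byte 1: 0xEC = 11101100, payload 1100 (4 bits).
Byte 2: 0x92 = 10010010 (10xxxxxx ✓), payload 010010.
Byte 3: 0x9D = 10011101 (10xxxxxx ✓), payload 011101.
Concatenate: 1100010010011101 = 0xC49D (16 bits → U+C49D).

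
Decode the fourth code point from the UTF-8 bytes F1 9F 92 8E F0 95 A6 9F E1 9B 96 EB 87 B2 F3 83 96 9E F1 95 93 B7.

Offset 0: leading byte 0xF1 = 11110001 → 4-byte char #1 = F1 9F 92 8E.
Offset 4: leading byte 0xF0 = 11110000 → 4-byte char #2 = F0 95 A6 9F.
Offset 8: leading byte 0xE1 = 11100001 → 3-byte char #3 = E1 9B 96.
Offset 11: leading byte 0xEB = 11101011 → 3-byte char #4 = EB 87 B2.
Leading byte 0xEB = 11101011 matches 1110xxxx → 3-byte sequence.
Byte 1: 0xEB = 11101011, payload 1011 (4 bits).
Byte 2: 0x87 = 10000111 (10xxxxxx ✓), payload 000111.
Byte 3: 0xB2 = 10110010 (10xxxxxx ✓), payload 110010.
Concatenate: 1011000111110010 = 0xB1F2 (16 bits → U+B1F2).

U+B1F2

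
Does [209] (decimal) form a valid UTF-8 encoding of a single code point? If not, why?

invalid (sequence truncated)

Leading byte 0xD1 = 11010001 → 2-byte form, but only 1 byte is present.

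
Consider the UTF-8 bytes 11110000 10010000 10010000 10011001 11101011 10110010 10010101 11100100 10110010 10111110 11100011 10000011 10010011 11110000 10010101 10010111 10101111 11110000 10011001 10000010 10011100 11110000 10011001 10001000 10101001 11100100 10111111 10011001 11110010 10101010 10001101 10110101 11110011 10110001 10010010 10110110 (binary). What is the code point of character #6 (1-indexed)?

Offset 0: leading byte 0xF0 = 11110000 → 4-byte char #1 = F0 90 90 99.
Offset 4: leading byte 0xEB = 11101011 → 3-byte char #2 = EB B2 95.
Offset 7: leading byte 0xE4 = 11100100 → 3-byte char #3 = E4 B2 BE.
Offset 10: leading byte 0xE3 = 11100011 → 3-byte char #4 = E3 83 93.
Offset 13: leading byte 0xF0 = 11110000 → 4-byte char #5 = F0 95 97 AF.
Offset 17: leading byte 0xF0 = 11110000 → 4-byte char #6 = F0 99 82 9C.
Leading byte 0xF0 = 11110000 matches 11110xxx → 4-byte sequence.
Byte 1: 0xF0 = 11110000, payload 000 (3 bits).
Byte 2: 0x99 = 10011001 (10xxxxxx ✓), payload 011001.
Byte 3: 0x82 = 10000010 (10xxxxxx ✓), payload 000010.
Byte 4: 0x9C = 10011100 (10xxxxxx ✓), payload 011100.
Concatenate: 000011001000010011100 = 0x1909C (21 bits → U+1909C).

U+1909C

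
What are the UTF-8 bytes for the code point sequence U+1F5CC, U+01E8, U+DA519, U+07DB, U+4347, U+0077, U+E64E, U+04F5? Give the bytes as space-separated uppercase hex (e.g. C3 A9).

U+1F5CC: 4-byte form → F0 9F 97 8C.
U+01E8: 2-byte form → C7 A8.
U+DA519: 4-byte form → F3 9A 94 99.
U+07DB: 2-byte form → DF 9B.
U+4347: 3-byte form → E4 8D 87.
U+0077: 1-byte form → 77.
U+E64E: 3-byte form → EE 99 8E.
U+04F5: 2-byte form → D3 B5.
Concatenated (21 bytes): F0 9F 97 8C C7 A8 F3 9A 94 99 DF 9B E4 8D 87 77 EE 99 8E D3 B5.

F0 9F 97 8C C7 A8 F3 9A 94 99 DF 9B E4 8D 87 77 EE 99 8E D3 B5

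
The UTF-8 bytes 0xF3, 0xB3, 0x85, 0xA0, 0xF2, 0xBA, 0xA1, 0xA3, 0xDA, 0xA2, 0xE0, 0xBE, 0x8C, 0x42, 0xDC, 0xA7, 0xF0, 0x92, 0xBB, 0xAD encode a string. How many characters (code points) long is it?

7

Byte at offset 0: 0xF3 = 11110011 → 4-byte char (#1). Advance 4.
Byte at offset 4: 0xF2 = 11110010 → 4-byte char (#2). Advance 4.
Byte at offset 8: 0xDA = 11011010 → 2-byte char (#3). Advance 2.
Byte at offset 10: 0xE0 = 11100000 → 3-byte char (#4). Advance 3.
Byte at offset 13: 0x42 = 01000010 → 1-byte char (#5). Advance 1.
Byte at offset 14: 0xDC = 11011100 → 2-byte char (#6). Advance 2.
Byte at offset 16: 0xF0 = 11110000 → 4-byte char (#7). Advance 4.
Reached end at offset 20 after 7 code points.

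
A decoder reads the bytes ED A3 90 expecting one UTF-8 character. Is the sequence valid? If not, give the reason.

invalid (encodes a surrogate (U+D800–U+DFFF))

Structurally a 3-byte sequence; payload = 0xD8D0.
But 0xD8D0 is in U+D800–U+DFFF, the surrogate range. Surrogates are not Unicode scalar values and are forbidden in UTF-8.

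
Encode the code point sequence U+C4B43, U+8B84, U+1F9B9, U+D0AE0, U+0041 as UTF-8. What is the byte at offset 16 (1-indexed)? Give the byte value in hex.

0x41

1-indexed offset 16 is 0-indexed offset 15.
U+C4B43 → 4-byte form F3 84 AD 83 at offsets 0–3.
U+8B84 → 3-byte form E8 AE 84 at offsets 4–6.
U+1F9B9 → 4-byte form F0 9F A6 B9 at offsets 7–10.
U+D0AE0 → 4-byte form F3 90 AB A0 at offsets 11–14.
U+0041 → 1-byte form 41 at offsets 15–15.
Offset 15 falls in char 5's range; it's byte 1 of 41 = 0x41.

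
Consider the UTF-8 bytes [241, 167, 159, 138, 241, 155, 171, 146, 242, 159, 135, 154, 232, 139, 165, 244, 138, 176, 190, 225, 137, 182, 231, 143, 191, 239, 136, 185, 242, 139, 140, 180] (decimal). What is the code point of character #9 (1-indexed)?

U+8B334

Offset 0: leading byte 0xF1 = 11110001 → 4-byte char #1 = F1 A7 9F 8A.
Offset 4: leading byte 0xF1 = 11110001 → 4-byte char #2 = F1 9B AB 92.
Offset 8: leading byte 0xF2 = 11110010 → 4-byte char #3 = F2 9F 87 9A.
Offset 12: leading byte 0xE8 = 11101000 → 3-byte char #4 = E8 8B A5.
Offset 15: leading byte 0xF4 = 11110100 → 4-byte char #5 = F4 8A B0 BE.
Offset 19: leading byte 0xE1 = 11100001 → 3-byte char #6 = E1 89 B6.
Offset 22: leading byte 0xE7 = 11100111 → 3-byte char #7 = E7 8F BF.
Offset 25: leading byte 0xEF = 11101111 → 3-byte char #8 = EF 88 B9.
Offset 28: leading byte 0xF2 = 11110010 → 4-byte char #9 = F2 8B 8C B4.
Leading byte 0xF2 = 11110010 matches 11110xxx → 4-byte sequence.
Byte 1: 0xF2 = 11110010, payload 010 (3 bits).
Byte 2: 0x8B = 10001011 (10xxxxxx ✓), payload 001011.
Byte 3: 0x8C = 10001100 (10xxxxxx ✓), payload 001100.
Byte 4: 0xB4 = 10110100 (10xxxxxx ✓), payload 110100.
Concatenate: 010001011001100110100 = 0x8B334 (21 bits → U+8B334).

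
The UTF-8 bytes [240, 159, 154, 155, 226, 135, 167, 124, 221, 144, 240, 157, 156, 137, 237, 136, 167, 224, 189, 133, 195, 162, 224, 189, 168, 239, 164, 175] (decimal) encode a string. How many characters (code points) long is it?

10

Byte at offset 0: 0xF0 = 11110000 → 4-byte char (#1). Advance 4.
Byte at offset 4: 0xE2 = 11100010 → 3-byte char (#2). Advance 3.
Byte at offset 7: 0x7C = 01111100 → 1-byte char (#3). Advance 1.
Byte at offset 8: 0xDD = 11011101 → 2-byte char (#4). Advance 2.
Byte at offset 10: 0xF0 = 11110000 → 4-byte char (#5). Advance 4.
Byte at offset 14: 0xED = 11101101 → 3-byte char (#6). Advance 3.
Byte at offset 17: 0xE0 = 11100000 → 3-byte char (#7). Advance 3.
Byte at offset 20: 0xC3 = 11000011 → 2-byte char (#8). Advance 2.
Byte at offset 22: 0xE0 = 11100000 → 3-byte char (#9). Advance 3.
Byte at offset 25: 0xEF = 11101111 → 3-byte char (#10). Advance 3.
Reached end at offset 28 after 10 code points.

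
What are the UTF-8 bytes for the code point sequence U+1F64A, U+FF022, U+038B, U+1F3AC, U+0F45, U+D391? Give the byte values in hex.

U+1F64A: 4-byte form → F0 9F 99 8A.
U+FF022: 4-byte form → F3 BF 80 A2.
U+038B: 2-byte form → CE 8B.
U+1F3AC: 4-byte form → F0 9F 8E AC.
U+0F45: 3-byte form → E0 BD 85.
U+D391: 3-byte form → ED 8E 91.
Concatenated (20 bytes): F0 9F 99 8A F3 BF 80 A2 CE 8B F0 9F 8E AC E0 BD 85 ED 8E 91.

F0 9F 99 8A F3 BF 80 A2 CE 8B F0 9F 8E AC E0 BD 85 ED 8E 91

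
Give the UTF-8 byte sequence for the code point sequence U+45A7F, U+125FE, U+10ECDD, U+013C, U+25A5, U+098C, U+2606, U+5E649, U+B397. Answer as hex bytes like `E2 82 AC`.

F1 85 A9 BF F0 92 97 BE F4 8E B3 9D C4 BC E2 96 A5 E0 A6 8C E2 98 86 F1 9E 99 89 EB 8E 97

U+45A7F: 4-byte form → F1 85 A9 BF.
U+125FE: 4-byte form → F0 92 97 BE.
U+10ECDD: 4-byte form → F4 8E B3 9D.
U+013C: 2-byte form → C4 BC.
U+25A5: 3-byte form → E2 96 A5.
U+098C: 3-byte form → E0 A6 8C.
U+2606: 3-byte form → E2 98 86.
U+5E649: 4-byte form → F1 9E 99 89.
U+B397: 3-byte form → EB 8E 97.
Concatenated (30 bytes): F1 85 A9 BF F0 92 97 BE F4 8E B3 9D C4 BC E2 96 A5 E0 A6 8C E2 98 86 F1 9E 99 89 EB 8E 97.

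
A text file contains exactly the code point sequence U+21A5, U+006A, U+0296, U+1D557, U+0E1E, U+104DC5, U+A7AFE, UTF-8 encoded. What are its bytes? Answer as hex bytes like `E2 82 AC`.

E2 86 A5 6A CA 96 F0 9D 95 97 E0 B8 9E F4 84 B7 85 F2 A7 AB BE

U+21A5: 3-byte form → E2 86 A5.
U+006A: 1-byte form → 6A.
U+0296: 2-byte form → CA 96.
U+1D557: 4-byte form → F0 9D 95 97.
U+0E1E: 3-byte form → E0 B8 9E.
U+104DC5: 4-byte form → F4 84 B7 85.
U+A7AFE: 4-byte form → F2 A7 AB BE.
Concatenated (21 bytes): E2 86 A5 6A CA 96 F0 9D 95 97 E0 B8 9E F4 84 B7 85 F2 A7 AB BE.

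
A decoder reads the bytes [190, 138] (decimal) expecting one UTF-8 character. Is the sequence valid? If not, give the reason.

Byte 0xBE = 10111110 has the form 10xxxxxx — a continuation byte — but there is no preceding leading byte.

invalid (continuation byte with no leading byte)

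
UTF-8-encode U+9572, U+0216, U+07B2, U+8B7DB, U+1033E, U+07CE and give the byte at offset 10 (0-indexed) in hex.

U+9572 → 3-byte form E9 95 B2 at offsets 0–2.
U+0216 → 2-byte form C8 96 at offsets 3–4.
U+07B2 → 2-byte form DE B2 at offsets 5–6.
U+8B7DB → 4-byte form F2 8B 9F 9B at offsets 7–10.
Offset 10 falls in char 4's range; it's byte 4 of F2 8B 9F 9B = 0x9B.

0x9B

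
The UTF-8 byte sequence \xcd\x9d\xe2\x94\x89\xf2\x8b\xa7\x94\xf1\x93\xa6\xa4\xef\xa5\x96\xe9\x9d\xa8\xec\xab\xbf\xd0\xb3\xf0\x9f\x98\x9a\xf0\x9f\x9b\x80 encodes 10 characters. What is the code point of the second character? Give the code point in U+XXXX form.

Offset 0: leading byte 0xCD = 11001101 → 2-byte char #1 = CD 9D.
Offset 2: leading byte 0xE2 = 11100010 → 3-byte char #2 = E2 94 89.
Leading byte 0xE2 = 11100010 matches 1110xxxx → 3-byte sequence.
Byte 1: 0xE2 = 11100010, payload 0010 (4 bits).
Byte 2: 0x94 = 10010100 (10xxxxxx ✓), payload 010100.
Byte 3: 0x89 = 10001001 (10xxxxxx ✓), payload 001001.
Concatenate: 0010010100001001 = 0x2509 (16 bits → U+2509).

U+2509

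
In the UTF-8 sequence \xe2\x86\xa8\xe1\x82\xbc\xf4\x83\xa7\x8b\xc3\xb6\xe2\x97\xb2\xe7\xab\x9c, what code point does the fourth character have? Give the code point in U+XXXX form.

Offset 0: leading byte 0xE2 = 11100010 → 3-byte char #1 = E2 86 A8.
Offset 3: leading byte 0xE1 = 11100001 → 3-byte char #2 = E1 82 BC.
Offset 6: leading byte 0xF4 = 11110100 → 4-byte char #3 = F4 83 A7 8B.
Offset 10: leading byte 0xC3 = 11000011 → 2-byte char #4 = C3 B6.
Leading byte 0xC3 = 11000011 matches 110xxxxx → 2-byte sequence.
Byte 1: 0xC3 = 11000011, payload 00011 (5 bits).
Byte 2: 0xB6 = 10110110 (10xxxxxx ✓), payload 110110.
Concatenate: 00011110110 = 0xF6 (11 bits → U+00F6).

U+00F6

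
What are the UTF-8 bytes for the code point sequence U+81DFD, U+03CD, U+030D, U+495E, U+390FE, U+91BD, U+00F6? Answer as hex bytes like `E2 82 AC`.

U+81DFD: 4-byte form → F2 81 B7 BD.
U+03CD: 2-byte form → CF 8D.
U+030D: 2-byte form → CC 8D.
U+495E: 3-byte form → E4 A5 9E.
U+390FE: 4-byte form → F0 B9 83 BE.
U+91BD: 3-byte form → E9 86 BD.
U+00F6: 2-byte form → C3 B6.
Concatenated (20 bytes): F2 81 B7 BD CF 8D CC 8D E4 A5 9E F0 B9 83 BE E9 86 BD C3 B6.

F2 81 B7 BD CF 8D CC 8D E4 A5 9E F0 B9 83 BE E9 86 BD C3 B6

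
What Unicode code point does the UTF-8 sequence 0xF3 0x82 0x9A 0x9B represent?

Leading byte 0xF3 = 11110011 matches 11110xxx → 4-byte sequence.
Byte 1: 0xF3 = 11110011, payload 011 (3 bits).
Byte 2: 0x82 = 10000010 (10xxxxxx ✓), payload 000010.
Byte 3: 0x9A = 10011010 (10xxxxxx ✓), payload 011010.
Byte 4: 0x9B = 10011011 (10xxxxxx ✓), payload 011011.
Concatenate: 011000010011010011011 = 0xC269B (21 bits → U+C269B).

U+C269B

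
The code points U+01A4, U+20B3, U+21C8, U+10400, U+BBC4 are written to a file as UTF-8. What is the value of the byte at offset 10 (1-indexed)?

0x90

1-indexed offset 10 is 0-indexed offset 9.
U+01A4 → 2-byte form C6 A4 at offsets 0–1.
U+20B3 → 3-byte form E2 82 B3 at offsets 2–4.
U+21C8 → 3-byte form E2 87 88 at offsets 5–7.
U+10400 → 4-byte form F0 90 90 80 at offsets 8–11.
Offset 9 falls in char 4's range; it's byte 2 of F0 90 90 80 = 0x90.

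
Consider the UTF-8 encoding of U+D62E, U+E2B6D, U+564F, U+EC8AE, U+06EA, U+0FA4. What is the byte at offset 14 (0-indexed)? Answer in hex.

0xDB

U+D62E → 3-byte form ED 98 AE at offsets 0–2.
U+E2B6D → 4-byte form F3 A2 AD AD at offsets 3–6.
U+564F → 3-byte form E5 99 8F at offsets 7–9.
U+EC8AE → 4-byte form F3 AC A2 AE at offsets 10–13.
U+06EA → 2-byte form DB AA at offsets 14–15.
Offset 14 falls in char 5's range; it's byte 1 of DB AA = 0xDB.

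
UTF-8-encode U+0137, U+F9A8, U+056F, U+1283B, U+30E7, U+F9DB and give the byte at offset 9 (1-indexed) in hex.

1-indexed offset 9 is 0-indexed offset 8.
U+0137 → 2-byte form C4 B7 at offsets 0–1.
U+F9A8 → 3-byte form EF A6 A8 at offsets 2–4.
U+056F → 2-byte form D5 AF at offsets 5–6.
U+1283B → 4-byte form F0 92 A0 BB at offsets 7–10.
Offset 8 falls in char 4's range; it's byte 2 of F0 92 A0 BB = 0x92.

0x92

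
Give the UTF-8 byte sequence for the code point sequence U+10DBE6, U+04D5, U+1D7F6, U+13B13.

U+10DBE6: 4-byte form → F4 8D AF A6.
U+04D5: 2-byte form → D3 95.
U+1D7F6: 4-byte form → F0 9D 9F B6.
U+13B13: 4-byte form → F0 93 AC 93.
Concatenated (14 bytes): F4 8D AF A6 D3 95 F0 9D 9F B6 F0 93 AC 93.

F4 8D AF A6 D3 95 F0 9D 9F B6 F0 93 AC 93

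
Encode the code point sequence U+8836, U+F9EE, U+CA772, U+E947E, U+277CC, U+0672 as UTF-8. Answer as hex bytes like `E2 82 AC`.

E8 A0 B6 EF A7 AE F3 8A 9D B2 F3 A9 91 BE F0 A7 9F 8C D9 B2

U+8836: 3-byte form → E8 A0 B6.
U+F9EE: 3-byte form → EF A7 AE.
U+CA772: 4-byte form → F3 8A 9D B2.
U+E947E: 4-byte form → F3 A9 91 BE.
U+277CC: 4-byte form → F0 A7 9F 8C.
U+0672: 2-byte form → D9 B2.
Concatenated (20 bytes): E8 A0 B6 EF A7 AE F3 8A 9D B2 F3 A9 91 BE F0 A7 9F 8C D9 B2.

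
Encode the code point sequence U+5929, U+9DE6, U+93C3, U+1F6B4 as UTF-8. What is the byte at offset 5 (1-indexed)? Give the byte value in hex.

1-indexed offset 5 is 0-indexed offset 4.
U+5929 → 3-byte form E5 A4 A9 at offsets 0–2.
U+9DE6 → 3-byte form E9 B7 A6 at offsets 3–5.
Offset 4 falls in char 2's range; it's byte 2 of E9 B7 A6 = 0xB7.

0xB7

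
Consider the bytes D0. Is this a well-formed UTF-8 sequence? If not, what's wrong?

invalid (sequence truncated)

Leading byte 0xD0 = 11010000 → 2-byte form, but only 1 byte is present.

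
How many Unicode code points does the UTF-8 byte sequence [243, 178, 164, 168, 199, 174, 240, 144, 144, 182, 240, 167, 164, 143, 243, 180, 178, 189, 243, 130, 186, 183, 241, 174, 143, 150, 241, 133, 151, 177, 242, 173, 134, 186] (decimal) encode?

9

Byte at offset 0: 0xF3 = 11110011 → 4-byte char (#1). Advance 4.
Byte at offset 4: 0xC7 = 11000111 → 2-byte char (#2). Advance 2.
Byte at offset 6: 0xF0 = 11110000 → 4-byte char (#3). Advance 4.
Byte at offset 10: 0xF0 = 11110000 → 4-byte char (#4). Advance 4.
Byte at offset 14: 0xF3 = 11110011 → 4-byte char (#5). Advance 4.
Byte at offset 18: 0xF3 = 11110011 → 4-byte char (#6). Advance 4.
Byte at offset 22: 0xF1 = 11110001 → 4-byte char (#7). Advance 4.
Byte at offset 26: 0xF1 = 11110001 → 4-byte char (#8). Advance 4.
Byte at offset 30: 0xF2 = 11110010 → 4-byte char (#9). Advance 4.
Reached end at offset 34 after 9 code points.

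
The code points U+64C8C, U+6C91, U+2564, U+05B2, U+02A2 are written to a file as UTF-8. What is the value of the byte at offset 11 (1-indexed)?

1-indexed offset 11 is 0-indexed offset 10.
U+64C8C → 4-byte form F1 A4 B2 8C at offsets 0–3.
U+6C91 → 3-byte form E6 B2 91 at offsets 4–6.
U+2564 → 3-byte form E2 95 A4 at offsets 7–9.
U+05B2 → 2-byte form D6 B2 at offsets 10–11.
Offset 10 falls in char 4's range; it's byte 1 of D6 B2 = 0xD6.

0xD6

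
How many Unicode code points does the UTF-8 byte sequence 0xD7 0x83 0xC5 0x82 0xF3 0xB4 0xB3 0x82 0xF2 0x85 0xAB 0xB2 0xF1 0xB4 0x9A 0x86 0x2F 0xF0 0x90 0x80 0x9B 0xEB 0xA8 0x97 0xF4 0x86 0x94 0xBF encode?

9

Byte at offset 0: 0xD7 = 11010111 → 2-byte char (#1). Advance 2.
Byte at offset 2: 0xC5 = 11000101 → 2-byte char (#2). Advance 2.
Byte at offset 4: 0xF3 = 11110011 → 4-byte char (#3). Advance 4.
Byte at offset 8: 0xF2 = 11110010 → 4-byte char (#4). Advance 4.
Byte at offset 12: 0xF1 = 11110001 → 4-byte char (#5). Advance 4.
Byte at offset 16: 0x2F = 00101111 → 1-byte char (#6). Advance 1.
Byte at offset 17: 0xF0 = 11110000 → 4-byte char (#7). Advance 4.
Byte at offset 21: 0xEB = 11101011 → 3-byte char (#8). Advance 3.
Byte at offset 24: 0xF4 = 11110100 → 4-byte char (#9). Advance 4.
Reached end at offset 28 after 9 code points.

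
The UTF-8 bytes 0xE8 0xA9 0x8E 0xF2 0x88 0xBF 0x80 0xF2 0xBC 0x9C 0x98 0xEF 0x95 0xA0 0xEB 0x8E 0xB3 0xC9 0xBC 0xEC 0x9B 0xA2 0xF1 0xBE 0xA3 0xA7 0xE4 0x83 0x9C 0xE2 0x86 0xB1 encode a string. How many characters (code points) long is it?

Byte at offset 0: 0xE8 = 11101000 → 3-byte char (#1). Advance 3.
Byte at offset 3: 0xF2 = 11110010 → 4-byte char (#2). Advance 4.
Byte at offset 7: 0xF2 = 11110010 → 4-byte char (#3). Advance 4.
Byte at offset 11: 0xEF = 11101111 → 3-byte char (#4). Advance 3.
Byte at offset 14: 0xEB = 11101011 → 3-byte char (#5). Advance 3.
Byte at offset 17: 0xC9 = 11001001 → 2-byte char (#6). Advance 2.
Byte at offset 19: 0xEC = 11101100 → 3-byte char (#7). Advance 3.
Byte at offset 22: 0xF1 = 11110001 → 4-byte char (#8). Advance 4.
Byte at offset 26: 0xE4 = 11100100 → 3-byte char (#9). Advance 3.
Byte at offset 29: 0xE2 = 11100010 → 3-byte char (#10). Advance 3.
Reached end at offset 32 after 10 code points.

10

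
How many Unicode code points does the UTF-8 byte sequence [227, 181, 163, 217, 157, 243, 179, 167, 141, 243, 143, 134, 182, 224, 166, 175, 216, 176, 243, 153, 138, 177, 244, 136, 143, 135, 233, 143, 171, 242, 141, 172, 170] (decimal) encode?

10

Byte at offset 0: 0xE3 = 11100011 → 3-byte char (#1). Advance 3.
Byte at offset 3: 0xD9 = 11011001 → 2-byte char (#2). Advance 2.
Byte at offset 5: 0xF3 = 11110011 → 4-byte char (#3). Advance 4.
Byte at offset 9: 0xF3 = 11110011 → 4-byte char (#4). Advance 4.
Byte at offset 13: 0xE0 = 11100000 → 3-byte char (#5). Advance 3.
Byte at offset 16: 0xD8 = 11011000 → 2-byte char (#6). Advance 2.
Byte at offset 18: 0xF3 = 11110011 → 4-byte char (#7). Advance 4.
Byte at offset 22: 0xF4 = 11110100 → 4-byte char (#8). Advance 4.
Byte at offset 26: 0xE9 = 11101001 → 3-byte char (#9). Advance 3.
Byte at offset 29: 0xF2 = 11110010 → 4-byte char (#10). Advance 4.
Reached end at offset 33 after 10 code points.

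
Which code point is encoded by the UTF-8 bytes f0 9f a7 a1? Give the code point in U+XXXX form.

U+1F9E1

Leading byte 0xF0 = 11110000 matches 11110xxx → 4-byte sequence.
Byte 1: 0xF0 = 11110000, payload 000 (3 bits).
Byte 2: 0x9F = 10011111 (10xxxxxx ✓), payload 011111.
Byte 3: 0xA7 = 10100111 (10xxxxxx ✓), payload 100111.
Byte 4: 0xA1 = 10100001 (10xxxxxx ✓), payload 100001.
Concatenate: 000011111100111100001 = 0x1F9E1 (21 bits → U+1F9E1).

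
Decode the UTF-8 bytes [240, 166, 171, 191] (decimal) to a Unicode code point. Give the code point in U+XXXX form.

Leading byte 0xF0 = 11110000 matches 11110xxx → 4-byte sequence.
Byte 1: 0xF0 = 11110000, payload 000 (3 bits).
Byte 2: 0xA6 = 10100110 (10xxxxxx ✓), payload 100110.
Byte 3: 0xAB = 10101011 (10xxxxxx ✓), payload 101011.
Byte 4: 0xBF = 10111111 (10xxxxxx ✓), payload 111111.
Concatenate: 000100110101011111111 = 0x26AFF (21 bits → U+26AFF).

U+26AFF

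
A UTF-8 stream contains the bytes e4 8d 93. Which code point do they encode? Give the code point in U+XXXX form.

Leading byte 0xE4 = 11100100 matches 1110xxxx → 3-byte sequence.
Byte 1: 0xE4 = 11100100, payload 0100 (4 bits).
Byte 2: 0x8D = 10001101 (10xxxxxx ✓), payload 001101.
Byte 3: 0x93 = 10010011 (10xxxxxx ✓), payload 010011.
Concatenate: 0100001101010011 = 0x4353 (16 bits → U+4353).

U+4353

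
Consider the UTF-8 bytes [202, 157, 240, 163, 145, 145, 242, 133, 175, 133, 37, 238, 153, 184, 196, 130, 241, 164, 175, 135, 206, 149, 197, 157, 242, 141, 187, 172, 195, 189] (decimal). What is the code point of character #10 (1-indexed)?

Offset 0: leading byte 0xCA = 11001010 → 2-byte char #1 = CA 9D.
Offset 2: leading byte 0xF0 = 11110000 → 4-byte char #2 = F0 A3 91 91.
Offset 6: leading byte 0xF2 = 11110010 → 4-byte char #3 = F2 85 AF 85.
Offset 10: leading byte 0x25 = 00100101 → 1-byte char #4 = 25.
Offset 11: leading byte 0xEE = 11101110 → 3-byte char #5 = EE 99 B8.
Offset 14: leading byte 0xC4 = 11000100 → 2-byte char #6 = C4 82.
Offset 16: leading byte 0xF1 = 11110001 → 4-byte char #7 = F1 A4 AF 87.
Offset 20: leading byte 0xCE = 11001110 → 2-byte char #8 = CE 95.
Offset 22: leading byte 0xC5 = 11000101 → 2-byte char #9 = C5 9D.
Offset 24: leading byte 0xF2 = 11110010 → 4-byte char #10 = F2 8D BB AC.
Leading byte 0xF2 = 11110010 matches 11110xxx → 4-byte sequence.
Byte 1: 0xF2 = 11110010, payload 010 (3 bits).
Byte 2: 0x8D = 10001101 (10xxxxxx ✓), payload 001101.
Byte 3: 0xBB = 10111011 (10xxxxxx ✓), payload 111011.
Byte 4: 0xAC = 10101100 (10xxxxxx ✓), payload 101100.
Concatenate: 010001101111011101100 = 0x8DEEC (21 bits → U+8DEEC).

U+8DEEC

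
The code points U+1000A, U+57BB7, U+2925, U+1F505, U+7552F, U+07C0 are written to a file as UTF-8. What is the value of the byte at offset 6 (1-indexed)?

1-indexed offset 6 is 0-indexed offset 5.
U+1000A → 4-byte form F0 90 80 8A at offsets 0–3.
U+57BB7 → 4-byte form F1 97 AE B7 at offsets 4–7.
Offset 5 falls in char 2's range; it's byte 2 of F1 97 AE B7 = 0x97.

0x97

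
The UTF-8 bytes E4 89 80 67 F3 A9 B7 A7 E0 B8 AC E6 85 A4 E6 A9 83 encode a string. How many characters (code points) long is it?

6

Byte at offset 0: 0xE4 = 11100100 → 3-byte char (#1). Advance 3.
Byte at offset 3: 0x67 = 01100111 → 1-byte char (#2). Advance 1.
Byte at offset 4: 0xF3 = 11110011 → 4-byte char (#3). Advance 4.
Byte at offset 8: 0xE0 = 11100000 → 3-byte char (#4). Advance 3.
Byte at offset 11: 0xE6 = 11100110 → 3-byte char (#5). Advance 3.
Byte at offset 14: 0xE6 = 11100110 → 3-byte char (#6). Advance 3.
Reached end at offset 17 after 6 code points.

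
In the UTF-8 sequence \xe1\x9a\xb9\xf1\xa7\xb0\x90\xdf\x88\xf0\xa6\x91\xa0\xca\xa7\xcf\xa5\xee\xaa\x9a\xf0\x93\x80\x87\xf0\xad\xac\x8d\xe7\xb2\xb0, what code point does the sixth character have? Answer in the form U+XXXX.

U+03E5

Offset 0: leading byte 0xE1 = 11100001 → 3-byte char #1 = E1 9A B9.
Offset 3: leading byte 0xF1 = 11110001 → 4-byte char #2 = F1 A7 B0 90.
Offset 7: leading byte 0xDF = 11011111 → 2-byte char #3 = DF 88.
Offset 9: leading byte 0xF0 = 11110000 → 4-byte char #4 = F0 A6 91 A0.
Offset 13: leading byte 0xCA = 11001010 → 2-byte char #5 = CA A7.
Offset 15: leading byte 0xCF = 11001111 → 2-byte char #6 = CF A5.
Leading byte 0xCF = 11001111 matches 110xxxxx → 2-byte sequence.
Byte 1: 0xCF = 11001111, payload 01111 (5 bits).
Byte 2: 0xA5 = 10100101 (10xxxxxx ✓), payload 100101.
Concatenate: 01111100101 = 0x3E5 (11 bits → U+03E5).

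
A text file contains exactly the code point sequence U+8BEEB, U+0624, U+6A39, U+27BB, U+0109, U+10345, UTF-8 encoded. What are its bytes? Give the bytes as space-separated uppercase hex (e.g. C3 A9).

U+8BEEB: 4-byte form → F2 8B BB AB.
U+0624: 2-byte form → D8 A4.
U+6A39: 3-byte form → E6 A8 B9.
U+27BB: 3-byte form → E2 9E BB.
U+0109: 2-byte form → C4 89.
U+10345: 4-byte form → F0 90 8D 85.
Concatenated (18 bytes): F2 8B BB AB D8 A4 E6 A8 B9 E2 9E BB C4 89 F0 90 8D 85.

F2 8B BB AB D8 A4 E6 A8 B9 E2 9E BB C4 89 F0 90 8D 85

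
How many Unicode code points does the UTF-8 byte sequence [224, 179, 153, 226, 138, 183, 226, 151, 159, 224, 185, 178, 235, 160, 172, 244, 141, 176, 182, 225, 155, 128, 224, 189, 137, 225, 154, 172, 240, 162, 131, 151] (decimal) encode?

Byte at offset 0: 0xE0 = 11100000 → 3-byte char (#1). Advance 3.
Byte at offset 3: 0xE2 = 11100010 → 3-byte char (#2). Advance 3.
Byte at offset 6: 0xE2 = 11100010 → 3-byte char (#3). Advance 3.
Byte at offset 9: 0xE0 = 11100000 → 3-byte char (#4). Advance 3.
Byte at offset 12: 0xEB = 11101011 → 3-byte char (#5). Advance 3.
Byte at offset 15: 0xF4 = 11110100 → 4-byte char (#6). Advance 4.
Byte at offset 19: 0xE1 = 11100001 → 3-byte char (#7). Advance 3.
Byte at offset 22: 0xE0 = 11100000 → 3-byte char (#8). Advance 3.
Byte at offset 25: 0xE1 = 11100001 → 3-byte char (#9). Advance 3.
Byte at offset 28: 0xF0 = 11110000 → 4-byte char (#10). Advance 4.
Reached end at offset 32 after 10 code points.

10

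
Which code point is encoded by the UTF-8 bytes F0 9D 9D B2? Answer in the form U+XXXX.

U+1D772

Leading byte 0xF0 = 11110000 matches 11110xxx → 4-byte sequence.
Byte 1: 0xF0 = 11110000, payload 000 (3 bits).
Byte 2: 0x9D = 10011101 (10xxxxxx ✓), payload 011101.
Byte 3: 0x9D = 10011101 (10xxxxxx ✓), payload 011101.
Byte 4: 0xB2 = 10110010 (10xxxxxx ✓), payload 110010.
Concatenate: 000011101011101110010 = 0x1D772 (21 bits → U+1D772).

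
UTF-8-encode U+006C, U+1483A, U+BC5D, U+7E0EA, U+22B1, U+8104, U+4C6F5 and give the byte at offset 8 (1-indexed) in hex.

0x9D

1-indexed offset 8 is 0-indexed offset 7.
U+006C → 1-byte form 6C at offsets 0–0.
U+1483A → 4-byte form F0 94 A0 BA at offsets 1–4.
U+BC5D → 3-byte form EB B1 9D at offsets 5–7.
Offset 7 falls in char 3's range; it's byte 3 of EB B1 9D = 0x9D.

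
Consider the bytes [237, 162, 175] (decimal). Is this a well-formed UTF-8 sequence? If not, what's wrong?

Structurally a 3-byte sequence; payload = 0xD8AF.
But 0xD8AF is in U+D800–U+DFFF, the surrogate range. Surrogates are not Unicode scalar values and are forbidden in UTF-8.

invalid (encodes a surrogate (U+D800–U+DFFF))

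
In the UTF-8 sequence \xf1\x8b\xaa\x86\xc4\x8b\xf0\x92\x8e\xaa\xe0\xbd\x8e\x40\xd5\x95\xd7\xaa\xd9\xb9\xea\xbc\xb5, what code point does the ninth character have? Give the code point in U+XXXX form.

Offset 0: leading byte 0xF1 = 11110001 → 4-byte char #1 = F1 8B AA 86.
Offset 4: leading byte 0xC4 = 11000100 → 2-byte char #2 = C4 8B.
Offset 6: leading byte 0xF0 = 11110000 → 4-byte char #3 = F0 92 8E AA.
Offset 10: leading byte 0xE0 = 11100000 → 3-byte char #4 = E0 BD 8E.
Offset 13: leading byte 0x40 = 01000000 → 1-byte char #5 = 40.
Offset 14: leading byte 0xD5 = 11010101 → 2-byte char #6 = D5 95.
Offset 16: leading byte 0xD7 = 11010111 → 2-byte char #7 = D7 AA.
Offset 18: leading byte 0xD9 = 11011001 → 2-byte char #8 = D9 B9.
Offset 20: leading byte 0xEA = 11101010 → 3-byte char #9 = EA BC B5.
Leading byte 0xEA = 11101010 matches 1110xxxx → 3-byte sequence.
Byte 1: 0xEA = 11101010, payload 1010 (4 bits).
Byte 2: 0xBC = 10111100 (10xxxxxx ✓), payload 111100.
Byte 3: 0xB5 = 10110101 (10xxxxxx ✓), payload 110101.
Concatenate: 1010111100110101 = 0xAF35 (16 bits → U+AF35).

U+AF35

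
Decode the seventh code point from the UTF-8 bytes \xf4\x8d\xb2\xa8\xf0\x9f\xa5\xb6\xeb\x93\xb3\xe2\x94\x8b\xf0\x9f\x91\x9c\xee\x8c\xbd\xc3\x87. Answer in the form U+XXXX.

Offset 0: leading byte 0xF4 = 11110100 → 4-byte char #1 = F4 8D B2 A8.
Offset 4: leading byte 0xF0 = 11110000 → 4-byte char #2 = F0 9F A5 B6.
Offset 8: leading byte 0xEB = 11101011 → 3-byte char #3 = EB 93 B3.
Offset 11: leading byte 0xE2 = 11100010 → 3-byte char #4 = E2 94 8B.
Offset 14: leading byte 0xF0 = 11110000 → 4-byte char #5 = F0 9F 91 9C.
Offset 18: leading byte 0xEE = 11101110 → 3-byte char #6 = EE 8C BD.
Offset 21: leading byte 0xC3 = 11000011 → 2-byte char #7 = C3 87.
Leading byte 0xC3 = 11000011 matches 110xxxxx → 2-byte sequence.
Byte 1: 0xC3 = 11000011, payload 00011 (5 bits).
Byte 2: 0x87 = 10000111 (10xxxxxx ✓), payload 000111.
Concatenate: 00011000111 = 0xC7 (11 bits → U+00C7).

U+00C7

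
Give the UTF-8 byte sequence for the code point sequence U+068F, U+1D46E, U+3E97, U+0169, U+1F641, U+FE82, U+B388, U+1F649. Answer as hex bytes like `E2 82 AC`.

DA 8F F0 9D 91 AE E3 BA 97 C5 A9 F0 9F 99 81 EF BA 82 EB 8E 88 F0 9F 99 89

U+068F: 2-byte form → DA 8F.
U+1D46E: 4-byte form → F0 9D 91 AE.
U+3E97: 3-byte form → E3 BA 97.
U+0169: 2-byte form → C5 A9.
U+1F641: 4-byte form → F0 9F 99 81.
U+FE82: 3-byte form → EF BA 82.
U+B388: 3-byte form → EB 8E 88.
U+1F649: 4-byte form → F0 9F 99 89.
Concatenated (25 bytes): DA 8F F0 9D 91 AE E3 BA 97 C5 A9 F0 9F 99 81 EF BA 82 EB 8E 88 F0 9F 99 89.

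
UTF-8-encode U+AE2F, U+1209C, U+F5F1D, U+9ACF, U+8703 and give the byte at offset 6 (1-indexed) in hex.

0x82

1-indexed offset 6 is 0-indexed offset 5.
U+AE2F → 3-byte form EA B8 AF at offsets 0–2.
U+1209C → 4-byte form F0 92 82 9C at offsets 3–6.
Offset 5 falls in char 2's range; it's byte 3 of F0 92 82 9C = 0x82.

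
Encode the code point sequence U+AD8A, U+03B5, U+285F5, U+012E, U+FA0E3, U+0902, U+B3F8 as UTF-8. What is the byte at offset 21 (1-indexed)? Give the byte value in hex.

1-indexed offset 21 is 0-indexed offset 20.
U+AD8A → 3-byte form EA B6 8A at offsets 0–2.
U+03B5 → 2-byte form CE B5 at offsets 3–4.
U+285F5 → 4-byte form F0 A8 97 B5 at offsets 5–8.
U+012E → 2-byte form C4 AE at offsets 9–10.
U+FA0E3 → 4-byte form F3 BA 83 A3 at offsets 11–14.
U+0902 → 3-byte form E0 A4 82 at offsets 15–17.
U+B3F8 → 3-byte form EB 8F B8 at offsets 18–20.
Offset 20 falls in char 7's range; it's byte 3 of EB 8F B8 = 0xB8.

0xB8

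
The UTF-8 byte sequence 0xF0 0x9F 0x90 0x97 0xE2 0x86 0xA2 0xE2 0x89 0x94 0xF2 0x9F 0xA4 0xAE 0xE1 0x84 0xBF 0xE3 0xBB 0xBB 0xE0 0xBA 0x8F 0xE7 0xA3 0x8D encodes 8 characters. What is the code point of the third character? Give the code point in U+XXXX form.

Offset 0: leading byte 0xF0 = 11110000 → 4-byte char #1 = F0 9F 90 97.
Offset 4: leading byte 0xE2 = 11100010 → 3-byte char #2 = E2 86 A2.
Offset 7: leading byte 0xE2 = 11100010 → 3-byte char #3 = E2 89 94.
Leading byte 0xE2 = 11100010 matches 1110xxxx → 3-byte sequence.
Byte 1: 0xE2 = 11100010, payload 0010 (4 bits).
Byte 2: 0x89 = 10001001 (10xxxxxx ✓), payload 001001.
Byte 3: 0x94 = 10010100 (10xxxxxx ✓), payload 010100.
Concatenate: 0010001001010100 = 0x2254 (16 bits → U+2254).

U+2254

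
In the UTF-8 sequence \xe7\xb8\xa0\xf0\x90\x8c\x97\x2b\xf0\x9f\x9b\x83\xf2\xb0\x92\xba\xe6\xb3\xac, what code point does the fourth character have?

Offset 0: leading byte 0xE7 = 11100111 → 3-byte char #1 = E7 B8 A0.
Offset 3: leading byte 0xF0 = 11110000 → 4-byte char #2 = F0 90 8C 97.
Offset 7: leading byte 0x2B = 00101011 → 1-byte char #3 = 2B.
Offset 8: leading byte 0xF0 = 11110000 → 4-byte char #4 = F0 9F 9B 83.
Leading byte 0xF0 = 11110000 matches 11110xxx → 4-byte sequence.
Byte 1: 0xF0 = 11110000, payload 000 (3 bits).
Byte 2: 0x9F = 10011111 (10xxxxxx ✓), payload 011111.
Byte 3: 0x9B = 10011011 (10xxxxxx ✓), payload 011011.
Byte 4: 0x83 = 10000011 (10xxxxxx ✓), payload 000011.
Concatenate: 000011111011011000011 = 0x1F6C3 (21 bits → U+1F6C3).

U+1F6C3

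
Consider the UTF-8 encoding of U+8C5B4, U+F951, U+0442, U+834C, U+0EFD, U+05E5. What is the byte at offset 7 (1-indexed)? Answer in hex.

1-indexed offset 7 is 0-indexed offset 6.
U+8C5B4 → 4-byte form F2 8C 96 B4 at offsets 0–3.
U+F951 → 3-byte form EF A5 91 at offsets 4–6.
Offset 6 falls in char 2's range; it's byte 3 of EF A5 91 = 0x91.

0x91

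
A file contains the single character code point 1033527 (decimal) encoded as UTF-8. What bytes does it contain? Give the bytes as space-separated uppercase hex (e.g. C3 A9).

F3 BC 94 B7

U+FC537 = 0xFC537 = 1033527 decimal. In range U+10000–U+10FFFF → 4-byte form: 11110xxx 10xxxxxx 10xxxxxx 10xxxxxx.
Binary (21 bits): 011111100010100110111.
Split 3+6+6+6: 011 | 111100 | 010100 | 110111.
Byte 1: 11110011 = 0xF3.
Byte 2: 10111100 = 0xBC.
Byte 3: 10010100 = 0x94.
Byte 4: 10110111 = 0xB7.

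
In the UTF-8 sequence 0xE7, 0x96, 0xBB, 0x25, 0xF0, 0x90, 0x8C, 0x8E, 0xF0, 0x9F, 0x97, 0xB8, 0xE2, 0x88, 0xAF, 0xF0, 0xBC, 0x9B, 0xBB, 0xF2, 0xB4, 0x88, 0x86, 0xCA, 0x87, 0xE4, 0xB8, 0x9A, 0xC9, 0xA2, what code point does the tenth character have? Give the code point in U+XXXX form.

Offset 0: leading byte 0xE7 = 11100111 → 3-byte char #1 = E7 96 BB.
Offset 3: leading byte 0x25 = 00100101 → 1-byte char #2 = 25.
Offset 4: leading byte 0xF0 = 11110000 → 4-byte char #3 = F0 90 8C 8E.
Offset 8: leading byte 0xF0 = 11110000 → 4-byte char #4 = F0 9F 97 B8.
Offset 12: leading byte 0xE2 = 11100010 → 3-byte char #5 = E2 88 AF.
Offset 15: leading byte 0xF0 = 11110000 → 4-byte char #6 = F0 BC 9B BB.
Offset 19: leading byte 0xF2 = 11110010 → 4-byte char #7 = F2 B4 88 86.
Offset 23: leading byte 0xCA = 11001010 → 2-byte char #8 = CA 87.
Offset 25: leading byte 0xE4 = 11100100 → 3-byte char #9 = E4 B8 9A.
Offset 28: leading byte 0xC9 = 11001001 → 2-byte char #10 = C9 A2.
Leading byte 0xC9 = 11001001 matches 110xxxxx → 2-byte sequence.
Byte 1: 0xC9 = 11001001, payload 01001 (5 bits).
Byte 2: 0xA2 = 10100010 (10xxxxxx ✓), payload 100010.
Concatenate: 01001100010 = 0x262 (11 bits → U+0262).

U+0262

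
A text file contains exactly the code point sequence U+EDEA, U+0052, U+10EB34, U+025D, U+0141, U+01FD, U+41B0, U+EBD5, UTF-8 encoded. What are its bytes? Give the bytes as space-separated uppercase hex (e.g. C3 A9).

U+EDEA: 3-byte form → EE B7 AA.
U+0052: 1-byte form → 52.
U+10EB34: 4-byte form → F4 8E AC B4.
U+025D: 2-byte form → C9 9D.
U+0141: 2-byte form → C5 81.
U+01FD: 2-byte form → C7 BD.
U+41B0: 3-byte form → E4 86 B0.
U+EBD5: 3-byte form → EE AF 95.
Concatenated (20 bytes): EE B7 AA 52 F4 8E AC B4 C9 9D C5 81 C7 BD E4 86 B0 EE AF 95.

EE B7 AA 52 F4 8E AC B4 C9 9D C5 81 C7 BD E4 86 B0 EE AF 95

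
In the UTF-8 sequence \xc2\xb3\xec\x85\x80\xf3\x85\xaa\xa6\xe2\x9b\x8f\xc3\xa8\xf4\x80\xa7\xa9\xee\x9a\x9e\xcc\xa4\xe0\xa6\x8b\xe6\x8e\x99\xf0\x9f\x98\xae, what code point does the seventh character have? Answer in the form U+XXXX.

Offset 0: leading byte 0xC2 = 11000010 → 2-byte char #1 = C2 B3.
Offset 2: leading byte 0xEC = 11101100 → 3-byte char #2 = EC 85 80.
Offset 5: leading byte 0xF3 = 11110011 → 4-byte char #3 = F3 85 AA A6.
Offset 9: leading byte 0xE2 = 11100010 → 3-byte char #4 = E2 9B 8F.
Offset 12: leading byte 0xC3 = 11000011 → 2-byte char #5 = C3 A8.
Offset 14: leading byte 0xF4 = 11110100 → 4-byte char #6 = F4 80 A7 A9.
Offset 18: leading byte 0xEE = 11101110 → 3-byte char #7 = EE 9A 9E.
Leading byte 0xEE = 11101110 matches 1110xxxx → 3-byte sequence.
Byte 1: 0xEE = 11101110, payload 1110 (4 bits).
Byte 2: 0x9A = 10011010 (10xxxxxx ✓), payload 011010.
Byte 3: 0x9E = 10011110 (10xxxxxx ✓), payload 011110.
Concatenate: 1110011010011110 = 0xE69E (16 bits → U+E69E).

U+E69E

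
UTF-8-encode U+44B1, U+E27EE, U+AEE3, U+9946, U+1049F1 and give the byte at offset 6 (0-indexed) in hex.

U+44B1 → 3-byte form E4 92 B1 at offsets 0–2.
U+E27EE → 4-byte form F3 A2 9F AE at offsets 3–6.
Offset 6 falls in char 2's range; it's byte 4 of F3 A2 9F AE = 0xAE.

0xAE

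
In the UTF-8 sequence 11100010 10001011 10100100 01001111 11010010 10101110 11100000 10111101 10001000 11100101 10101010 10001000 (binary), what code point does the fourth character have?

Offset 0: leading byte 0xE2 = 11100010 → 3-byte char #1 = E2 8B A4.
Offset 3: leading byte 0x4F = 01001111 → 1-byte char #2 = 4F.
Offset 4: leading byte 0xD2 = 11010010 → 2-byte char #3 = D2 AE.
Offset 6: leading byte 0xE0 = 11100000 → 3-byte char #4 = E0 BD 88.
Leading byte 0xE0 = 11100000 matches 1110xxxx → 3-byte sequence.
Byte 1: 0xE0 = 11100000, payload 0000 (4 bits).
Byte 2: 0xBD = 10111101 (10xxxxxx ✓), payload 111101.
Byte 3: 0x88 = 10001000 (10xxxxxx ✓), payload 001000.
Concatenate: 0000111101001000 = 0xF48 (16 bits → U+0F48).

U+0F48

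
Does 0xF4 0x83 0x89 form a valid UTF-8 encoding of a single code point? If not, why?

Leading byte 0xF4 = 11110100 → 4-byte form, but only 3 bytes are present.

invalid (sequence truncated)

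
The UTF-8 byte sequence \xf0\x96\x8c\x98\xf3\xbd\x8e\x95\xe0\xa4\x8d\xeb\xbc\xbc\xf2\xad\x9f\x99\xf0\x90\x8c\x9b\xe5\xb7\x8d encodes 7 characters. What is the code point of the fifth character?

U+AD7D9

Offset 0: leading byte 0xF0 = 11110000 → 4-byte char #1 = F0 96 8C 98.
Offset 4: leading byte 0xF3 = 11110011 → 4-byte char #2 = F3 BD 8E 95.
Offset 8: leading byte 0xE0 = 11100000 → 3-byte char #3 = E0 A4 8D.
Offset 11: leading byte 0xEB = 11101011 → 3-byte char #4 = EB BC BC.
Offset 14: leading byte 0xF2 = 11110010 → 4-byte char #5 = F2 AD 9F 99.
Leading byte 0xF2 = 11110010 matches 11110xxx → 4-byte sequence.
Byte 1: 0xF2 = 11110010, payload 010 (3 bits).
Byte 2: 0xAD = 10101101 (10xxxxxx ✓), payload 101101.
Byte 3: 0x9F = 10011111 (10xxxxxx ✓), payload 011111.
Byte 4: 0x99 = 10011001 (10xxxxxx ✓), payload 011001.
Concatenate: 010101101011111011001 = 0xAD7D9 (21 bits → U+AD7D9).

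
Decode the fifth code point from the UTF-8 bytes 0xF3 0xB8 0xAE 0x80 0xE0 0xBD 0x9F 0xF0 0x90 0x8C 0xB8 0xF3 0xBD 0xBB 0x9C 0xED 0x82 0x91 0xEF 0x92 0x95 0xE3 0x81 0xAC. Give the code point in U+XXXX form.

Offset 0: leading byte 0xF3 = 11110011 → 4-byte char #1 = F3 B8 AE 80.
Offset 4: leading byte 0xE0 = 11100000 → 3-byte char #2 = E0 BD 9F.
Offset 7: leading byte 0xF0 = 11110000 → 4-byte char #3 = F0 90 8C B8.
Offset 11: leading byte 0xF3 = 11110011 → 4-byte char #4 = F3 BD BB 9C.
Offset 15: leading byte 0xED = 11101101 → 3-byte char #5 = ED 82 91.
Leading byte 0xED = 11101101 matches 1110xxxx → 3-byte sequence.
Byte 1: 0xED = 11101101, payload 1101 (4 bits).
Byte 2: 0x82 = 10000010 (10xxxxxx ✓), payload 000010.
Byte 3: 0x91 = 10010001 (10xxxxxx ✓), payload 010001.
Concatenate: 1101000010010001 = 0xD091 (16 bits → U+D091).

U+D091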